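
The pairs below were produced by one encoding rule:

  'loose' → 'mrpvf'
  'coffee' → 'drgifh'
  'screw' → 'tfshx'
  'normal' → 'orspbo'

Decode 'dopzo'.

Shifts by position in loose: pos 0: l→m (+1), pos 1: o→r (+3), pos 2: o→p (+1), pos 3: s→v (+3) — repeating every 2. The shifts repeat in a cycle of length 2: positions 0,1,… shift by +1, +3, then the pattern repeats.
Decoding dopzo: d−1=c, o−3=l, p−1=o, z−3=w, o−1=n.

clown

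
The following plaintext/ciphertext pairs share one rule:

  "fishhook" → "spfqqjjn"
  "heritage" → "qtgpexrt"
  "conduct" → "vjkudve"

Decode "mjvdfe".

f(5)→s(18) and i(8)→p(15) fit y≡25x+23 (mod 26); the inverse of 25 mod 26 is 25. This is an affine cipher: with a=0,…,z=25, each position x becomes (25x+23) mod 26.
Decoding mjvdfe: m(12)→25·(12−23)≡11=l; j(9)→25·(9−23)≡14=o; v(21)→25·(21−23)≡2=c; d(3)→25·(3−23)≡20=u; f(5)→25·(5−23)≡18=s; e(4)→25·(4−23)≡19=t (all mod 26).

locust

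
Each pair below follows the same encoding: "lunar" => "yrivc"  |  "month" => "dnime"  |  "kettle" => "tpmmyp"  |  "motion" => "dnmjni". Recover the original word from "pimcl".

l(11)→y(24) and u(20)→r(17) fit y≡5x+21 (mod 26); the inverse of 5 mod 26 is 21. Treating letters as 0–25, the rule is x ↦ 5x + 21 (mod 26).
Decoding pimcl: p(15)→21·(15−21)≡4=e; i(8)→21·(8−21)≡13=n; m(12)→21·(12−21)≡19=t; c(2)→21·(2−21)≡17=r; l(11)→21·(11−21)≡24=y (all mod 26).

entry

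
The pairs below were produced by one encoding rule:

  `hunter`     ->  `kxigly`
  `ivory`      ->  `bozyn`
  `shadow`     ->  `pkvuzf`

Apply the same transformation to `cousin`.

h(7)→k(10) and u(20)→x(23) fit y≡17x+21 (mod 26); the inverse of 17 mod 26 is 23. Treating letters as 0–25, the rule is x ↦ 17x + 21 (mod 26).
Applying it to cousin: c(2)→17·2+21≡3=d; o(14)→17·14+21≡25=z; u(20)→17·20+21≡23=x; s(18)→17·18+21≡15=p; i(8)→17·8+21≡1=b; n(13)→17·13+21≡8=i (all mod 26).

dzxpbi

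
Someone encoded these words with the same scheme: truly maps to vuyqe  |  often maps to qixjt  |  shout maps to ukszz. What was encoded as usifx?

In truly: t→v is +2, r→u is +3, u→y is +4, l→q is +5 — the shift increases by 1 each position. The shift increases by 1 at each position, starting from +2: 2, 3, 4, ….
Reversing it on usifx: u−2=s, s−3=p, i−4=e, f−5=a, x−6=r.

spear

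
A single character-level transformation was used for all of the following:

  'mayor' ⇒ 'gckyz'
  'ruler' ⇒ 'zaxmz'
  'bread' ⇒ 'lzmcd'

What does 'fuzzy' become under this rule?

m(12)→g(6) and a(0)→c(2) fit y≡9x+2 (mod 26); the inverse of 9 mod 26 is 3. Treating letters as 0–25, the rule is x ↦ 9x + 2 (mod 26).
On fuzzy: f(5)→9·5+2≡21=v; u(20)→9·20+2≡0=a; z(25)→9·25+2≡19=t; z(25)→9·25+2≡19=t; y(24)→9·24+2≡10=k (all mod 26).

vattk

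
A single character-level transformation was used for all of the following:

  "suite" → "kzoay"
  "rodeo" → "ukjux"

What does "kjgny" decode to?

shade

The output letters match the input read backwards, each shifted +6: suite reversed is etius. The word is reversed, then every letter is shifted forward by 6.
Undoing it on kjgny: shift back: k−6=e, j−6=d, g−6=a, n−6=h, y−6=s → edahs; then reverse → shade.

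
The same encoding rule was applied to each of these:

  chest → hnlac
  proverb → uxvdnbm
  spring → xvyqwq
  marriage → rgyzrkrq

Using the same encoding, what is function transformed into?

The shift increases by 1 at each position, starting from +5: 5, 6, 7, ….
Applying it to function: f+5=k, u+6=a, n+7=u, c+8=k, t+9=c, i+10=s, o+11=z, n+12=z.

kaukcszz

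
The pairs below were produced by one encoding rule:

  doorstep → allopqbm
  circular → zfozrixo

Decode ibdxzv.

legacy

Compare letters: d→a is +23, o→l is +23, o→l is +23 — a constant shift. It's a constant shift of +23 (ROT23).
Reversing it on ibdxzv: i−23=l, b−23=e, d−23=g, x−23=a, z−23=c, v−23=y.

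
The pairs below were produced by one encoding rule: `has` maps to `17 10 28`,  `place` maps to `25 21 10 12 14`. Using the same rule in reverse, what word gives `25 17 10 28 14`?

h is letter #8 and maps to 17: an offset of 9. The number is (letter's place in the alphabet, a=1) + 9.
Reversing it on 25 17 10 28 14: 25→(25−9)÷1=16=p, 17→(17−9)÷1=8=h, 10→(10−9)÷1=1=a, 28→(28−9)÷1=19=s, 14→(14−9)÷1=5=e.

phase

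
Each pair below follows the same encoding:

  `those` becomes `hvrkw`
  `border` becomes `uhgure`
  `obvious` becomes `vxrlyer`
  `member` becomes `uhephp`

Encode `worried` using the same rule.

ghluurz

The output letters match the input read backwards, each shifted +3: those reversed is esoht. Read the word backwards and shift each letter +3.
On worried: reverse → deirrow; then shift: d+3=g, e+3=h, i+3=l, r+3=u, r+3=u, o+3=r, w+3=z.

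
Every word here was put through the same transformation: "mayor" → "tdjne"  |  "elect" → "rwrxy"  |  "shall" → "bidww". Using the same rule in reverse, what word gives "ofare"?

m(12)→t(19) and a(0)→d(3) fit y≡23x+3 (mod 26); the inverse of 23 mod 26 is 17. This is an affine cipher: with a=0,…,z=25, each position x becomes (23x+3) mod 26.
Reversing it on ofare: o(14)→17·(14−3)≡5=f; f(5)→17·(5−3)≡8=i; a(0)→17·(0−3)≡1=b; r(17)→17·(17−3)≡4=e; e(4)→17·(4−3)≡17=r (all mod 26).

fiber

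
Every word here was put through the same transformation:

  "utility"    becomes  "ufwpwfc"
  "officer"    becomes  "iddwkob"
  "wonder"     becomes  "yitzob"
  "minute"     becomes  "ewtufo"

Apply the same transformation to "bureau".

Treating letters as 0–25, the rule is x ↦ 15x + 6 (mod 26).
Applying it to bureau: b(1)→15·1+6≡21=v; u(20)→15·20+6≡20=u; r(17)→15·17+6≡1=b; e(4)→15·4+6≡14=o; a(0)→15·0+6≡6=g; u(20)→15·20+6≡20=u (all mod 26).

vubogu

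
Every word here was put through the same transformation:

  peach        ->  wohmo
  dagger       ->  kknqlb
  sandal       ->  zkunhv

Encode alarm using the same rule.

hvhbt

Shifts by position in peach: pos 0: p→w (+7), pos 1: e→o (+10), pos 2: a→h (+7), pos 3: c→m (+10) — repeating every 2. It's a Vigenère-style cipher with numeric key [7,10]: position i shifts by key[i mod 2].
On alarm: a+7=h, l+10=v, a+7=h, r+10=b, m+7=t.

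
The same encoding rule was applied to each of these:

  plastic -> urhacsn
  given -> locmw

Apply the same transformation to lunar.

qauia

In plastic: p→u is +5, l→r is +6, a→h is +7, s→a is +8 — the shift increases by 1 each position. Each letter shifts forward by (position + 5), i.e. 5, 6, 7, … — the shift grows by one for each successive letter.
For lunar: l+5=q, u+6=a, n+7=u, a+8=i, r+9=a.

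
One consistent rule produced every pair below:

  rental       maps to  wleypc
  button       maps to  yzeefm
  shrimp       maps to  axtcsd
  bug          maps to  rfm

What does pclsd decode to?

Read the word backwards and shift each letter +11.
Undoing it on pclsd: shift back: p−11=e, c−11=r, l−11=a, s−11=h, d−11=s → erahs; then reverse → share.

share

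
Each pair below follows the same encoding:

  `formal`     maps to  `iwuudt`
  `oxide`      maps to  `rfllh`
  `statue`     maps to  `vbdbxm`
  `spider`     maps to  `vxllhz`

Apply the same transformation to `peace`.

smdkh

Shifts by position in formal: pos 0: f→i (+3), pos 1: o→w (+8), pos 2: r→u (+3), pos 3: m→u (+8) — repeating every 2. It's a Vigenère-style cipher with numeric key [3,8]: position i shifts by key[i mod 2].
Applying it to peace: p+3=s, e+8=m, a+3=d, c+8=k, e+3=h.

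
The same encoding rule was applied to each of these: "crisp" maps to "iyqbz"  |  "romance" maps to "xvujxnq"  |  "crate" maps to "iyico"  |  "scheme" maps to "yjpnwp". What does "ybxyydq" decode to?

suppose

In crisp: c→i is +6, r→y is +7, i→q is +8, s→b is +9 — the shift increases by 1 each position. Letter i (0-indexed) is shifted by i+6, so successive shifts are 6, 7, 8, ….
Reversing it on ybxyydq: y−6=s, b−7=u, x−8=p, y−9=p, y−10=o, d−11=s, q−12=e.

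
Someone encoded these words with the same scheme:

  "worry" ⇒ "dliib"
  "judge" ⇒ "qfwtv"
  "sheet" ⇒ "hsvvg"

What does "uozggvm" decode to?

Each letter is replaced by its mirror in the alphabet: a↔z, b↔y, c↔x, and so on (the Atbash cipher).
Decoding uozggvm: u↔f, o↔l, z↔a, g↔t, g↔t, v↔e, m↔n.

flatten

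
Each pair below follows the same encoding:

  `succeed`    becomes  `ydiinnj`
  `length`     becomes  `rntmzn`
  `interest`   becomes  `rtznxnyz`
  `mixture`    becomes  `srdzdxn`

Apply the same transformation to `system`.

The shift depends on letter class: consonant s→y is +6, but vowel u→d is +9. Vowels shift forward by 9 and consonants shift forward by 6.
Applying it to system: s(cons)+6=y, y(cons)+6=e, s(cons)+6=y, t(cons)+6=z, e(vowel)+9=n, m(cons)+6=s.

yeyzns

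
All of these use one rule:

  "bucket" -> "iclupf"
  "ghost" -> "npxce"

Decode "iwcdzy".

Each letter shifts forward by (position + 7), i.e. 7, 8, 9, … — the shift grows by one for each successive letter.
Reversing it on iwcdzy: i−7=b, w−8=o, c−9=t, d−10=t, z−11=o, y−12=m.

bottom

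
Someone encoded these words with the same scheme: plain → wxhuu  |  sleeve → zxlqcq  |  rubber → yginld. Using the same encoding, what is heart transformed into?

oqhda

A repeating key of period 2 is used — shifts +7, +12 over and over.
Applying it to heart: h+7=o, e+12=q, a+7=h, r+12=d, t+7=a.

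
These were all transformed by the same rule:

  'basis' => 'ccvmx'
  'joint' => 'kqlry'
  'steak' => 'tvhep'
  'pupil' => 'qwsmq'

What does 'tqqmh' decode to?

sonic

In basis: b→c is +1, a→c is +2, s→v is +3, i→m is +4 — the shift increases by 1 each position. The shift increases by 1 at each position, starting from +1: 1, 2, 3, ….
Decoding tqqmh: t−1=s, q−2=o, q−3=n, m−4=i, h−5=c.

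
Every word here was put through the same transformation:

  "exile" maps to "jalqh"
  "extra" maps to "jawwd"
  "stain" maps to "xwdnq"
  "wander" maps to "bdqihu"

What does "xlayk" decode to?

Shifts by position in exile: pos 0: e→j (+5), pos 1: x→a (+3), pos 2: i→l (+3), pos 3: l→q (+5), pos 4: e→h (+3) — repeating every 3. It's a Vigenère-style cipher with numeric key [5,3,3]: position i shifts by key[i mod 3].
Decoding xlayk: x−5=s, l−3=i, a−3=x, y−5=t, k−3=h.

sixth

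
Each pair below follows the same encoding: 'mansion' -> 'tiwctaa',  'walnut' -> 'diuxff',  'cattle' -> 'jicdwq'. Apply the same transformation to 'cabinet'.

jiksyqg

The shift increases by 1 at each position, starting from +7: 7, 8, 9, ….
Applying it to cabinet: c+7=j, a+8=i, b+9=k, i+10=s, n+11=y, e+12=q, t+13=g.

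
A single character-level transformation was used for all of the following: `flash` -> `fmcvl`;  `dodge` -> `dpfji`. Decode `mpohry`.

moment

The shift increases by 1 at each position, starting from +0: 0, 1, 2, ….
Reversing it on mpohry: m−0=m, p−1=o, o−2=m, h−3=e, r−4=n, y−5=t.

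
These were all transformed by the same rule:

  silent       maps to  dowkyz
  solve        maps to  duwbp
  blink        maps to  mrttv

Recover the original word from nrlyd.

class

The shifts repeat in a cycle of length 2: positions 0,1,… shift by +11, +6, then the pattern repeats.
Decoding nrlyd: n−11=c, r−6=l, l−11=a, y−6=s, d−11=s.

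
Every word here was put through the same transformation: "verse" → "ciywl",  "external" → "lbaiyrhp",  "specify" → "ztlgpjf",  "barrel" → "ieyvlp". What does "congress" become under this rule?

jsukyizw

A repeating key of period 2 is used — shifts +7, +4 over and over.
For congress: c+7=j, o+4=s, n+7=u, g+4=k, r+7=y, e+4=i, s+7=z, s+4=w.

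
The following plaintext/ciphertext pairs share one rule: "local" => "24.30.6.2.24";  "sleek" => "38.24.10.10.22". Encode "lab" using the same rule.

l(#12)→24 and o(#15)→30: differences scale by 2, so n = 2·pos + 0. With a=1..z=26, the number is 2·pos.
Applying it to lab: l=12→24, a=1→2, b=2→4.

24.2.4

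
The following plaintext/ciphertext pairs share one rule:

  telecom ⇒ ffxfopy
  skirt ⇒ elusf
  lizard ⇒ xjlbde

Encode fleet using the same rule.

rmqff

Shifts by position in telecom: pos 0: t→f (+12), pos 1: e→f (+1), pos 2: l→x (+12), pos 3: e→f (+1) — repeating every 2. It's a Vigenère-style cipher with numeric key [12,1]: position i shifts by key[i mod 2].
On fleet: f+12=r, l+1=m, e+12=q, e+1=f, t+12=f.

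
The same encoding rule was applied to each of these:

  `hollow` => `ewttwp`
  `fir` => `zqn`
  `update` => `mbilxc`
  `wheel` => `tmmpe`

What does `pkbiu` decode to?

match

The output letters match the input read backwards, each shifted +8: hollow reversed is wolloh. The word is reversed, then every letter is shifted forward by 8.
Undoing it on pkbiu: shift back: p−8=h, k−8=c, b−8=t, i−8=a, u−8=m → hctam; then reverse → match.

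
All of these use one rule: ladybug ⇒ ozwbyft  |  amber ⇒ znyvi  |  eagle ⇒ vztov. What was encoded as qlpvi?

joker

Each pair mirrors across the alphabet (l↔o, a↔z, d↔w): positions sum to 25. Each letter is replaced by its mirror in the alphabet: a↔z, b↔y, c↔x, and so on (the Atbash cipher).
Reversing it on qlpvi: q↔j, l↔o, p↔k, v↔e, i↔r.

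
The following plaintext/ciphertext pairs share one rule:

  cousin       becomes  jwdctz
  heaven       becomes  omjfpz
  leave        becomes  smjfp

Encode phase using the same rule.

In cousin: c→j is +7, o→w is +8, u→d is +9, s→c is +10 — the shift increases by 1 each position. The shift increases by 1 at each position, starting from +7: 7, 8, 9, ….
On phase: p+7=w, h+8=p, a+9=j, s+10=c, e+11=p.

wpjcp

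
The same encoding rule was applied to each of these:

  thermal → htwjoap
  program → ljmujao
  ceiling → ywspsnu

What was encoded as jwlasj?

repair

t(19)→h(7) and h(7)→t(19) fit y≡25x+0 (mod 26); the inverse of 25 mod 26 is 25. Each letter's alphabet position (a=0..z=25) is mapped through 25·x+0 mod 26 — an affine cipher.
Reversing it on jwlasj: j(9)→25·(9−0)≡17=r; w(22)→25·(22−0)≡4=e; l(11)→25·(11−0)≡15=p; a(0)→25·(0−0)≡0=a; s(18)→25·(18−0)≡8=i; j(9)→25·(9−0)≡17=r (all mod 26).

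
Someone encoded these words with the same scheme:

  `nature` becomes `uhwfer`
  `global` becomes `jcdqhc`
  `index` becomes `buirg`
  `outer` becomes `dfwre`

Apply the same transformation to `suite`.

n(13)→u(20) and a(0)→h(7) fit y≡9x+7 (mod 26); the inverse of 9 mod 26 is 3. Treating letters as 0–25, the rule is x ↦ 9x + 7 (mod 26).
On suite: s(18)→9·18+7≡13=n; u(20)→9·20+7≡5=f; i(8)→9·8+7≡1=b; t(19)→9·19+7≡22=w; e(4)→9·4+7≡17=r (all mod 26).

nfbwr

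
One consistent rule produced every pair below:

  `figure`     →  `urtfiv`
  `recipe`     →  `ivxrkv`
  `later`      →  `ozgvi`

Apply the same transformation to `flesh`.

uovhs

Letters are reflected about the middle of the alphabet (position → 25−position): Atbash.
Applying it to flesh: f↔u, l↔o, e↔v, s↔h, h↔s.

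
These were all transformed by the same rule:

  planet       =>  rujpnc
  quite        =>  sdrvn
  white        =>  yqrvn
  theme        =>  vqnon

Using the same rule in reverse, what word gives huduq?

flush

Shifts by position in planet: pos 0: p→r (+2), pos 1: l→u (+9), pos 2: a→j (+9), pos 3: n→p (+2), pos 4: e→n (+9), pos 5: t→c (+9) — repeating every 3. The shifts repeat in a cycle of length 3: positions 0,1,… shift by +2, +9, +9, then the pattern repeats.
Reversing it on huduq: h−2=f, u−9=l, d−9=u, u−2=s, q−9=h.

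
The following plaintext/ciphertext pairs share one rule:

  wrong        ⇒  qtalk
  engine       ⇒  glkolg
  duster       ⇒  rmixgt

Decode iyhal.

salon

Each letter's alphabet position (a=0..z=25) is mapped through 15·x+24 mod 26 — an affine cipher.
Decoding iyhal: i(8)→7·(8−24)≡18=s; y(24)→7·(24−24)≡0=a; h(7)→7·(7−24)≡11=l; a(0)→7·(0−24)≡14=o; l(11)→7·(11−24)≡13=n (all mod 26).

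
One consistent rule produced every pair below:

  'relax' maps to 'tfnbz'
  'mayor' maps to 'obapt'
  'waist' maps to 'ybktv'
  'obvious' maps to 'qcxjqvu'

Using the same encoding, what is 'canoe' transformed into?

Shifts by position in relax: pos 0: r→t (+2), pos 1: e→f (+1), pos 2: l→n (+2), pos 3: a→b (+1) — repeating every 2. The shifts repeat in a cycle of length 2: positions 0,1,… shift by +2, +1, then the pattern repeats.
Applying it to canoe: c+2=e, a+1=b, n+2=p, o+1=p, e+2=g.

ebppg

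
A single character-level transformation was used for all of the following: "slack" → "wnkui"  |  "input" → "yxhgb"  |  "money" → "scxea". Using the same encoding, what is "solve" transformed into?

s(18)→w(22) and l(11)→n(13) fit y≡5x+10 (mod 26); the inverse of 5 mod 26 is 21. This is an affine cipher: with a=0,…,z=25, each position x becomes (5x+10) mod 26.
For solve: s(18)→5·18+10≡22=w; o(14)→5·14+10≡2=c; l(11)→5·11+10≡13=n; v(21)→5·21+10≡11=l; e(4)→5·4+10≡4=e (all mod 26).

wcnle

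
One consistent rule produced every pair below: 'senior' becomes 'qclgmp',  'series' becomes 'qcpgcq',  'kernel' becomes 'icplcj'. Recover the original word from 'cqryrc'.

estate

It's a constant shift of +24 (ROT24).
Decoding cqryrc: c−24=e, q−24=s, r−24=t, y−24=a, r−24=t, c−24=e.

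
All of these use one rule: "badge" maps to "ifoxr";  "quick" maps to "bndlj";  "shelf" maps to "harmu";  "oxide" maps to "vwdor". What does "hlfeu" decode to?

scarf

b(1)→i(8) and a(0)→f(5) fit y≡3x+5 (mod 26); the inverse of 3 mod 26 is 9. This is an affine cipher: with a=0,…,z=25, each position x becomes (3x+5) mod 26.
Undoing it on hlfeu: h(7)→9·(7−5)≡18=s; l(11)→9·(11−5)≡2=c; f(5)→9·(5−5)≡0=a; e(4)→9·(4−5)≡17=r; u(20)→9·(20−5)≡5=f (all mod 26).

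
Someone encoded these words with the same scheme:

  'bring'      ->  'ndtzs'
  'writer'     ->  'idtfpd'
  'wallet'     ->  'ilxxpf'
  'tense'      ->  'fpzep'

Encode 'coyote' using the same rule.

The shift depends on letter class: consonant b→n is +12, but vowel i→t is +11. The rule splits by letter class: vowels +11, consonants +12.
Applying it to coyote: c(cons)+12=o, o(vowel)+11=z, y(cons)+12=k, o(vowel)+11=z, t(cons)+12=f, e(vowel)+11=p.

ozkzfp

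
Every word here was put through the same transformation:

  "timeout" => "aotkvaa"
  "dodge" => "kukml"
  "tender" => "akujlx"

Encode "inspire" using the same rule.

ptzvpxl

Shifts by position in timeout: pos 0: t→a (+7), pos 1: i→o (+6), pos 2: m→t (+7), pos 3: e→k (+6) — repeating every 2. The shifts repeat in a cycle of length 2: positions 0,1,… shift by +7, +6, then the pattern repeats.
Applying it to inspire: i+7=p, n+6=t, s+7=z, p+6=v, i+7=p, r+6=x, e+7=l.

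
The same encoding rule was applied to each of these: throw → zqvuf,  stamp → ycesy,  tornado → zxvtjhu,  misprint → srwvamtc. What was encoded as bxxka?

voter

Shifts by position in throw: pos 0: t→z (+6), pos 1: h→q (+9), pos 2: r→v (+4), pos 3: o→u (+6), pos 4: w→f (+9) — repeating every 3. A repeating key of period 3 is used — shifts +6, +9, +4 over and over.
Undoing it on bxxka: b−6=v, x−9=o, x−4=t, k−6=e, a−9=r.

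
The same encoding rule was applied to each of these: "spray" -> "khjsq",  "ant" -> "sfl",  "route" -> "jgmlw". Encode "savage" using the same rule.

Compare letters: s→k is +18, p→h is +18, r→j is +18 — a constant shift. It's a constant shift of +18 (ROT18).
On savage: s+18=k, a+18=s, v+18=n, a+18=s, g+18=y, e+18=w.

ksnsyw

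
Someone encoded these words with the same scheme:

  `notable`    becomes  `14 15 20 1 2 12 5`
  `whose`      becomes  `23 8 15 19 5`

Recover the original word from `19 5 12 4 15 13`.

seldom

Letters become their 1-indexed alphabet positions: a=1 … z=26.
Reversing it on 19 5 12 4 15 13: 19=s, 5=e, 12=l, 4=d, 15=o, 13=m.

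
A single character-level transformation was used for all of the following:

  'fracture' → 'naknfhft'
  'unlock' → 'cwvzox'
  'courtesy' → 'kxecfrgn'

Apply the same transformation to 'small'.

In fracture: f→n is +8, r→a is +9, a→k is +10, c→n is +11 — the shift increases by 1 each position. Letter i (0-indexed) is shifted by i+8, so successive shifts are 8, 9, 10, ….
Applying it to small: s+8=a, m+9=v, a+10=k, l+11=w, l+12=x.

avkwx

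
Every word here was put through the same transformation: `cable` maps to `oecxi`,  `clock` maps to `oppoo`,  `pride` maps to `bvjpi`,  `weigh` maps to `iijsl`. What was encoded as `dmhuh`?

rigid

A repeating key of period 3 is used — shifts +12, +4, +1 over and over.
Decoding dmhuh: d−12=r, m−4=i, h−1=g, u−12=i, h−4=d.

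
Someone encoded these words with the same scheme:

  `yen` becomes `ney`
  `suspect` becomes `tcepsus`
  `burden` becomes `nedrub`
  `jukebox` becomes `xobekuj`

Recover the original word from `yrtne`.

The word is simply reversed.
Decoding yrtne: then reverse → entry.

entry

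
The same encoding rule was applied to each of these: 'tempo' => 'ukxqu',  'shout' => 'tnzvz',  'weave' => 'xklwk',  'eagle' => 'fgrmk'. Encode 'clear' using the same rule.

A repeating key of period 3 is used — shifts +1, +6, +11 over and over.
For clear: c+1=d, l+6=r, e+11=p, a+1=b, r+6=x.

drpbx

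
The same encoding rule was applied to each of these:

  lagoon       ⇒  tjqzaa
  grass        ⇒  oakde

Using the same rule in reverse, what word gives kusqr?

cliff

The shift increases by 1 at each position, starting from +8: 8, 9, 10, ….
Reversing it on kusqr: k−8=c, u−9=l, s−10=i, q−11=f, r−12=f.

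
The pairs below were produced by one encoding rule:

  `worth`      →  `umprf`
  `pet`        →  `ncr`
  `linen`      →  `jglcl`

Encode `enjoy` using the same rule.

Compare letters: w→u is +24, o→m is +24, r→p is +24 — a constant shift. Each letter is shifted forward by 24 in the alphabet (a Caesar shift of +24).
Applying it to enjoy: e+24=c, n+24=l, j+24=h, o+24=m, y+24=w.

clhmw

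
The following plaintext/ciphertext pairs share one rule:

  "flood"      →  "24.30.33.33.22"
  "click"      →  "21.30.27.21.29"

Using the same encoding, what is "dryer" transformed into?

f is letter #6 and maps to 24: an offset of 18. The number is (letter's place in the alphabet, a=1) + 18.
Applying it to dryer: d=4→22, r=18→36, y=25→43, e=5→23, r=18→36.

22.36.43.23.36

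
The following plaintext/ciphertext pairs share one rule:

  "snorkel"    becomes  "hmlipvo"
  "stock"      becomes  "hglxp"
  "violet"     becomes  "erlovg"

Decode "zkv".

ape

This is the alphabet-reversal cipher (Atbash): a becomes z, b becomes y, etc.
Decoding zkv: z↔a, k↔p, v↔e.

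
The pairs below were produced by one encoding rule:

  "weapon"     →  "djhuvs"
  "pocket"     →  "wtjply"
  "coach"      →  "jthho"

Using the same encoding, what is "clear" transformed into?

A repeating key of period 2 is used — shifts +7, +5 over and over.
Applying it to clear: c+7=j, l+5=q, e+7=l, a+5=f, r+7=y.

jqlfy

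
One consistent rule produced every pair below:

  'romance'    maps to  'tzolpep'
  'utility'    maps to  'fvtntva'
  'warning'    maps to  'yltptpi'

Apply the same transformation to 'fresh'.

Vowels shift forward by 11 and consonants shift forward by 2.
On fresh: f(cons)+2=h, r(cons)+2=t, e(vowel)+11=p, s(cons)+2=u, h(cons)+2=j.

htpuj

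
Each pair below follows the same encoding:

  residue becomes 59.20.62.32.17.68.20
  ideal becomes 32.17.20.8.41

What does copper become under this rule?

r(#18)→59 and e(#5)→20: differences scale by 3, so n = 3·pos + 5. With a=1..z=26, the number is 3·pos + 5.
On copper: c=3→14, o=15→50, p=16→53, p=16→53, e=5→20, r=18→59.

14.50.53.53.20.59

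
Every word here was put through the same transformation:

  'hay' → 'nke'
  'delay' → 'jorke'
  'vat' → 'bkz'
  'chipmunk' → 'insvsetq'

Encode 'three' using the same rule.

znxoo

The shift depends on letter class: consonant h→n is +6, but vowel a→k is +10. The rule splits by letter class: vowels +10, consonants +6.
Applying it to three: t(cons)+6=z, h(cons)+6=n, r(cons)+6=x, e(vowel)+10=o, e(vowel)+10=o.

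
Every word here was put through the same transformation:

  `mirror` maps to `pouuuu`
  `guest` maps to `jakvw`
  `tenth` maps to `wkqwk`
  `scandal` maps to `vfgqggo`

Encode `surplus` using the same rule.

vausoav

The shift depends on letter class: consonant m→p is +3, but vowel i→o is +6. Two shifts are in play — +6 for a/e/i/o/u, +3 for every other letter.
Applying it to surplus: s(cons)+3=v, u(vowel)+6=a, r(cons)+3=u, p(cons)+3=s, l(cons)+3=o, u(vowel)+6=a, s(cons)+3=v.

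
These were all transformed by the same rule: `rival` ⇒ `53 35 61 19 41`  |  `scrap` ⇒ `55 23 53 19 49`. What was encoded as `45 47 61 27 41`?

The formula is n = 2×(alphabet index, a=1) + 17.
Reversing it on 45 47 61 27 41: 45→(45−17)÷2=14=n, 47→(47−17)÷2=15=o, 61→(61−17)÷2=22=v, 27→(27−17)÷2=5=e, 41→(41−17)÷2=12=l.

novel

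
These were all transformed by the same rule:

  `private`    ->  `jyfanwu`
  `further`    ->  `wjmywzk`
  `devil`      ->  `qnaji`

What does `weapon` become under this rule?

The word is reversed, then every letter is shifted forward by 5.
Applying it to weapon: reverse → nopaew; then shift: n+5=s, o+5=t, p+5=u, a+5=f, e+5=j, w+5=b.

stufjb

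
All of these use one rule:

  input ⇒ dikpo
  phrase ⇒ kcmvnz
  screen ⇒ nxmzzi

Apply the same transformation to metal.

hzovg

Compare letters: i→d is +21, n→i is +21, p→k is +21 — a constant shift. Each letter is shifted forward by 21 in the alphabet (a Caesar shift of +21).
For metal: m+21=h, e+21=z, t+21=o, a+21=v, l+21=g.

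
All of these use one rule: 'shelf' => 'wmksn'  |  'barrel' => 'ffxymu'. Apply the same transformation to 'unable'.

In shelf: s→w is +4, h→m is +5, e→k is +6, l→s is +7 — the shift increases by 1 each position. Letter i (0-indexed) is shifted by i+4, so successive shifts are 4, 5, 6, ….
On unable: u+4=y, n+5=s, a+6=g, b+7=i, l+8=t, e+9=n.

ysgitn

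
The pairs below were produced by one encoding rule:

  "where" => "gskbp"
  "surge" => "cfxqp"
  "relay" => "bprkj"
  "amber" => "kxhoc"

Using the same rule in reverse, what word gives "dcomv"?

Shifts by position in where: pos 0: w→g (+10), pos 1: h→s (+11), pos 2: e→k (+6), pos 3: r→b (+10), pos 4: e→p (+11) — repeating every 3. A repeating key of period 3 is used — shifts +10, +11, +6 over and over.
Undoing it on dcomv: d−10=t, c−11=r, o−6=i, m−10=c, v−11=k.

trick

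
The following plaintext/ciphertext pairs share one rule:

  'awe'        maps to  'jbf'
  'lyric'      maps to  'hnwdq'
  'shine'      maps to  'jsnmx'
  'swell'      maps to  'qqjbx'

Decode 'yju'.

The output letters match the input read backwards, each shifted +5: awe reversed is ewa. The word is reversed, then every letter is shifted forward by 5.
Reversing it on yju: shift back: y−5=t, j−5=e, u−5=p → tep; then reverse → pet.

pet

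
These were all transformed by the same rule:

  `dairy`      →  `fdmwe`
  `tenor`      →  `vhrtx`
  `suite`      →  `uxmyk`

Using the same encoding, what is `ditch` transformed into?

flxhn

Letter i (0-indexed) is shifted by i+2, so successive shifts are 2, 3, 4, ….
For ditch: d+2=f, i+3=l, t+4=x, c+5=h, h+6=n.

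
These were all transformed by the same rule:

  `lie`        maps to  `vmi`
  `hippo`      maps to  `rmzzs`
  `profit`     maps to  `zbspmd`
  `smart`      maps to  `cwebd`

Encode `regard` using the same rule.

The shift depends on letter class: consonant l→v is +10, but vowel i→m is +4. Vowels shift forward by 4 and consonants shift forward by 10.
On regard: r(cons)+10=b, e(vowel)+4=i, g(cons)+10=q, a(vowel)+4=e, r(cons)+10=b, d(cons)+10=n.

biqebn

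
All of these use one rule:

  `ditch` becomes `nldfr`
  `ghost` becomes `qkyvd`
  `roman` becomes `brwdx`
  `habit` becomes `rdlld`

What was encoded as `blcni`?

The shifts repeat in a cycle of length 2: positions 0,1,… shift by +10, +3, then the pattern repeats.
Undoing it on blcni: b−10=r, l−3=i, c−10=s, n−3=k, i−10=y.

risky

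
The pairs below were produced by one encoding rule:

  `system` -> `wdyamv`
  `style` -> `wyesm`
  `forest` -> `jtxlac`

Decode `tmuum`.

phone

In system: s→w is +4, y→d is +5, s→y is +6, t→a is +7 — the shift increases by 1 each position. Each letter shifts forward by (position + 4), i.e. 4, 5, 6, … — the shift grows by one for each successive letter.
Decoding tmuum: t−4=p, m−5=h, u−6=o, u−7=n, m−8=e.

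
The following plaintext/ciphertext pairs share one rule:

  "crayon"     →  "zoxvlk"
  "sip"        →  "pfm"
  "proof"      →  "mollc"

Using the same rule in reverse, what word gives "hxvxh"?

Every letter moves 23 places later in the alphabet, wrapping around z→a.
Reversing it on hxvxh: h−23=k, x−23=a, v−23=y, x−23=a, h−23=k.

kayak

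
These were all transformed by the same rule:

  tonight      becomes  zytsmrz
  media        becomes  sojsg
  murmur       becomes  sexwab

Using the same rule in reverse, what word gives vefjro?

It's a Vigenère-style cipher with numeric key [6,10]: position i shifts by key[i mod 2].
Reversing it on vefjro: v−6=p, e−10=u, f−6=z, j−10=z, r−6=l, o−10=e.

puzzle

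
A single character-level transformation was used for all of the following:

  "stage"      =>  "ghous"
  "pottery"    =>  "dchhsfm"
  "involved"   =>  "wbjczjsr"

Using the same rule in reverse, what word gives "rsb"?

den

Compare letters: s→g is +14, t→h is +14, a→o is +14 — a constant shift. It's a constant shift of +14 (ROT14).
Undoing it on rsb: r−14=d, s−14=e, b−14=n.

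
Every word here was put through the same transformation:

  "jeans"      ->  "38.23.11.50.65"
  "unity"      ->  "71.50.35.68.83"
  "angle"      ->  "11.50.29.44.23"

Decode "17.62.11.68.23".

j(#10)→38 and e(#5)→23: differences scale by 3, so n = 3·pos + 8. The formula is n = 3×(alphabet index, a=1) + 8.
Reversing it on 17.62.11.68.23: 17→(17−8)÷3=3=c, 62→(62−8)÷3=18=r, 11→(11−8)÷3=1=a, 68→(68−8)÷3=20=t, 23→(23−8)÷3=5=e.

crate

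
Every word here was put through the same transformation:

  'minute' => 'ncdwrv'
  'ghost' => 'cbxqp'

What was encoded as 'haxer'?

ivory

The output letters match the input read backwards, each shifted +9: minute reversed is etunim. The word is reversed, then every letter is shifted forward by 9.
Undoing it on haxer: shift back: h−9=y, a−9=r, x−9=o, e−9=v, r−9=i → yrovi; then reverse → ivory.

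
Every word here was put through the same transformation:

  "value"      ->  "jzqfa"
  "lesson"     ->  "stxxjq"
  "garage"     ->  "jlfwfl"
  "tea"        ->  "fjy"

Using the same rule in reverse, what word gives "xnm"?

The output letters match the input read backwards, each shifted +5: value reversed is eulav. Two steps: reverse the string, then apply a Caesar shift of +5.
Reversing it on xnm: shift back: x−5=s, n−5=i, m−5=h → sih; then reverse → his.

his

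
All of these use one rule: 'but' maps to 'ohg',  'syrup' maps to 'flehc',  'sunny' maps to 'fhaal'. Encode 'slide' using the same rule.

Compare letters: b→o is +13, u→h is +13, t→g is +13 — a constant shift. Every letter moves 13 places later in the alphabet, wrapping around z→a.
On slide: s+13=f, l+13=y, i+13=v, d+13=q, e+13=r.

fyvqr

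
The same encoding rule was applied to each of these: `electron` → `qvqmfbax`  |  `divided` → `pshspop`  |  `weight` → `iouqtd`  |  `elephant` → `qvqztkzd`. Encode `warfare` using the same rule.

Shifts by position in electron: pos 0: e→q (+12), pos 1: l→v (+10), pos 2: e→q (+12), pos 3: c→m (+10) — repeating every 2. A repeating key of period 2 is used — shifts +12, +10 over and over.
For warfare: w+12=i, a+10=k, r+12=d, f+10=p, a+12=m, r+10=b, e+12=q.

ikdpmbq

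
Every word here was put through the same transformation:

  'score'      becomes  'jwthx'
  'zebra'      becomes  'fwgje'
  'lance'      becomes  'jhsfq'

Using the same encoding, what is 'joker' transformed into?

The output letters match the input read backwards, each shifted +5: score reversed is erocs. Two steps: reverse the string, then apply a Caesar shift of +5.
Applying it to joker: reverse → rekoj; then shift: r+5=w, e+5=j, k+5=p, o+5=t, j+5=o.

wjpto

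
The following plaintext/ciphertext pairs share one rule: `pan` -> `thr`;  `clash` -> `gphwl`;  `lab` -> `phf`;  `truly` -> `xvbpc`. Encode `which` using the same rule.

alpgl

The rule splits by letter class: vowels +7, consonants +4.
For which: w(cons)+4=a, h(cons)+4=l, i(vowel)+7=p, c(cons)+4=g, h(cons)+4=l.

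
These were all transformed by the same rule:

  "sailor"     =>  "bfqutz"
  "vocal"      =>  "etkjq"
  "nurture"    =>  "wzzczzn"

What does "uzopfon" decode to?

luggage

It's a Vigenère-style cipher with numeric key [9,5,8]: position i shifts by key[i mod 3].
Reversing it on uzopfon: u−9=l, z−5=u, o−8=g, p−9=g, f−5=a, o−8=g, n−9=e.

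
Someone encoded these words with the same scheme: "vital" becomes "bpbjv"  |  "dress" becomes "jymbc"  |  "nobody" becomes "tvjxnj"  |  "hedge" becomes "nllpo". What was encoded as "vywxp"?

In vital: v→b is +6, i→p is +7, t→b is +8, a→j is +9 — the shift increases by 1 each position. The shift increases by 1 at each position, starting from +6: 6, 7, 8, ….
Undoing it on vywxp: v−6=p, y−7=r, w−8=o, x−9=o, p−10=f.

proof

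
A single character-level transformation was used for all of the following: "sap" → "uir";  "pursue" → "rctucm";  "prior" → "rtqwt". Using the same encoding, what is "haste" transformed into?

The shift depends on letter class: consonant s→u is +2, but vowel a→i is +8. The rule splits by letter class: vowels +8, consonants +2.
Applying it to haste: h(cons)+2=j, a(vowel)+8=i, s(cons)+2=u, t(cons)+2=v, e(vowel)+8=m.

jiuvm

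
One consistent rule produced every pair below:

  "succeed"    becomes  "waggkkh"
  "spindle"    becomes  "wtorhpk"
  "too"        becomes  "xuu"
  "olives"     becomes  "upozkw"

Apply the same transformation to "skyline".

wocpork

Two shifts are in play — +6 for a/e/i/o/u, +4 for every other letter.
For skyline: s(cons)+4=w, k(cons)+4=o, y(cons)+4=c, l(cons)+4=p, i(vowel)+6=o, n(cons)+4=r, e(vowel)+6=k.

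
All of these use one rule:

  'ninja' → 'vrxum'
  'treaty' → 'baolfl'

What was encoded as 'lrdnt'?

In ninja: n→v is +8, i→r is +9, n→x is +10, j→u is +11 — the shift increases by 1 each position. Letter i (0-indexed) is shifted by i+8, so successive shifts are 8, 9, 10, ….
Decoding lrdnt: l−8=d, r−9=i, d−10=t, n−11=c, t−12=h.

ditch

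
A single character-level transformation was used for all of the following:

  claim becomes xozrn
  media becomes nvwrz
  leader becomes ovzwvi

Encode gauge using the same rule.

tzftv

Each pair mirrors across the alphabet (c↔x, l↔o, a↔z): positions sum to 25. Letters are reflected about the middle of the alphabet (position → 25−position): Atbash.
For gauge: g↔t, a↔z, u↔f, g↔t, e↔v.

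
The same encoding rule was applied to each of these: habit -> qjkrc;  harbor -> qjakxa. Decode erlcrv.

Compare letters: h→q is +9, a→j is +9, b→k is +9 — a constant shift. Every letter moves 9 places later in the alphabet, wrapping around z→a.
Undoing it on erlcrv: e−9=v, r−9=i, l−9=c, c−9=t, r−9=i, v−9=m.

victim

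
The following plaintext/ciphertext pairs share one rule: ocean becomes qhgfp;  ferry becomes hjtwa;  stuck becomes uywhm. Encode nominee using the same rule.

ptonpjg

Shifts by position in ocean: pos 0: o→q (+2), pos 1: c→h (+5), pos 2: e→g (+2), pos 3: a→f (+5) — repeating every 2. A repeating key of period 2 is used — shifts +2, +5 over and over.
Applying it to nominee: n+2=p, o+5=t, m+2=o, i+5=n, n+2=p, e+5=j, e+2=g.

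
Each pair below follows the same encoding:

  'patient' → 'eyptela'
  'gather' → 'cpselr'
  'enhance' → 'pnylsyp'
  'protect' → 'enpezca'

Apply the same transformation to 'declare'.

pclwnpo

The output letters match the input read backwards, each shifted +11: patient reversed is tneitap. The word is reversed, then every letter is shifted forward by 11.
On declare: reverse → eralced; then shift: e+11=p, r+11=c, a+11=l, l+11=w, c+11=n, e+11=p, d+11=o.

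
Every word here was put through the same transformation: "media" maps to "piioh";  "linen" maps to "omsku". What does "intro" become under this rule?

In media: m→p is +3, e→i is +4, d→i is +5, i→o is +6 — the shift increases by 1 each position. Letter i (0-indexed) is shifted by i+3, so successive shifts are 3, 4, 5, ….
On intro: i+3=l, n+4=r, t+5=y, r+6=x, o+7=v.

lryxv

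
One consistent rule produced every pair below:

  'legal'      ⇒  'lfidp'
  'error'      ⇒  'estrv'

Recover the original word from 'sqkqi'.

spine

In legal: l→l is +0, e→f is +1, g→i is +2, a→d is +3 — the shift increases by 1 each position. Each letter shifts forward by its position index (0, 1, 2, …) — the shift grows by one for each successive letter.
Undoing it on sqkqi: s−0=s, q−1=p, k−2=i, q−3=n, i−4=e.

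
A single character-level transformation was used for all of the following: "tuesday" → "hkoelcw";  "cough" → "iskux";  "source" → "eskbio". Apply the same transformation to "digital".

t(19)→h(7) and u(20)→k(10) fit y≡3x+2 (mod 26); the inverse of 3 mod 26 is 9. This is an affine cipher: with a=0,…,z=25, each position x becomes (3x+2) mod 26.
On digital: d(3)→3·3+2≡11=l; i(8)→3·8+2≡0=a; g(6)→3·6+2≡20=u; i(8)→3·8+2≡0=a; t(19)→3·19+2≡7=h; a(0)→3·0+2≡2=c; l(11)→3·11+2≡9=j (all mod 26).

lauahcj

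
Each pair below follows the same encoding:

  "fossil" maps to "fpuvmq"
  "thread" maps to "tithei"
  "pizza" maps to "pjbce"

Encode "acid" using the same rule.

In fossil: f→f is +0, o→p is +1, s→u is +2, s→v is +3 — the shift increases by 1 each position. Letter i (0-indexed) is shifted by i+0, so successive shifts are 0, 1, 2, ….
On acid: a+0=a, c+1=d, i+2=k, d+3=g.

adkg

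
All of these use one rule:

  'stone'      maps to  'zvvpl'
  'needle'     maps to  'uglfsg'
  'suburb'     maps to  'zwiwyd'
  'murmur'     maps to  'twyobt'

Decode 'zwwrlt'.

Shifts by position in stone: pos 0: s→z (+7), pos 1: t→v (+2), pos 2: o→v (+7), pos 3: n→p (+2) — repeating every 2. A repeating key of period 2 is used — shifts +7, +2 over and over.
Reversing it on zwwrlt: z−7=s, w−2=u, w−7=p, r−2=p, l−7=e, t−2=r.

supper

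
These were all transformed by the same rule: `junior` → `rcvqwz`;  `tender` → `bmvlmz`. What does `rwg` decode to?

Compare letters: j→r is +8, u→c is +8, n→v is +8 — a constant shift. This is a Caesar cipher with shift 8.
Reversing it on rwg: r−8=j, w−8=o, g−8=y.

joy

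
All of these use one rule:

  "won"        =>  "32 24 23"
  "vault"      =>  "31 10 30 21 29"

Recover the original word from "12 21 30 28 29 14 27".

cluster

w is letter #23 and maps to 32: an offset of 9. Letters become their 1-based position plus 9 (so a→10, b→11, …).
Undoing it on 12 21 30 28 29 14 27: 12→(12−9)÷1=3=c, 21→(21−9)÷1=12=l, 30→(30−9)÷1=21=u, 28→(28−9)÷1=19=s, 29→(29−9)÷1=20=t, 14→(14−9)÷1=5=e, 27→(27−9)÷1=18=r.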